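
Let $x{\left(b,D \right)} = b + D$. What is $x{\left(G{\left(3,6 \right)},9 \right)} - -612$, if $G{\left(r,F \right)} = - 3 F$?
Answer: $603$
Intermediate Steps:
$x{\left(b,D \right)} = D + b$
$x{\left(G{\left(3,6 \right)},9 \right)} - -612 = \left(9 - 18\right) - -612 = \left(9 - 18\right) + 612 = -9 + 612 = 603$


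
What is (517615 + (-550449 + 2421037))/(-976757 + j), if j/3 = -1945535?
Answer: -2388203/6813362 ≈ -0.35052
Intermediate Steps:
j = -5836605 (j = 3*(-1945535) = -5836605)
(517615 + (-550449 + 2421037))/(-976757 + j) = (517615 + (-550449 + 2421037))/(-976757 - 5836605) = (517615 + 1870588)/(-6813362) = 2388203*(-1/6813362) = -2388203/6813362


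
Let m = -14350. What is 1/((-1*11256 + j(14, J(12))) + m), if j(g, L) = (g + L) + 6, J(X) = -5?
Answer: -1/25591 ≈ -3.9076e-5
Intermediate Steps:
j(g, L) = 6 + L + g (j(g, L) = (L + g) + 6 = 6 + L + g)
1/((-1*11256 + j(14, J(12))) + m) = 1/((-1*11256 + (6 - 5 + 14)) - 14350) = 1/((-11256 + 15) - 14350) = 1/(-11241 - 14350) = 1/(-25591) = -1/25591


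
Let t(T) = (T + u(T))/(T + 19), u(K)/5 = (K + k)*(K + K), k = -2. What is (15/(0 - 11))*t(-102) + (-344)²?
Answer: 109630438/913 ≈ 1.2008e+5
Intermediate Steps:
u(K) = 10*K*(-2 + K) (u(K) = 5*((K - 2)*(K + K)) = 5*((-2 + K)*(2*K)) = 5*(2*K*(-2 + K)) = 10*K*(-2 + K))
t(T) = (T + 10*T*(-2 + T))/(19 + T) (t(T) = (T + 10*T*(-2 + T))/(T + 19) = (T + 10*T*(-2 + T))/(19 + T))
(15/(0 - 11))*t(-102) + (-344)² = (15/(0 - 11))*(-102*(-19 + 10*(-102))/(19 - 102)) + (-344)² = (15/(-11))*(-102*(-19 - 1020)/(-83)) + 118336 = (15*(-1/11))*(-102*(-1/83)*(-1039)) + 118336 = -15/11*(-105978/83) + 118336 = 1589670/913 + 118336 = 109630438/913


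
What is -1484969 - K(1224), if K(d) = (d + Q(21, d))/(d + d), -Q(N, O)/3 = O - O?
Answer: -2969939/2 ≈ -1.4850e+6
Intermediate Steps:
Q(N, O) = 0 (Q(N, O) = -3*(O - O) = -3*0 = 0)
K(d) = ½ (K(d) = (d + 0)/(d + d) = d/((2*d)) = d*(1/(2*d)) = ½)
-1484969 - K(1224) = -1484969 - 1*½ = -1484969 - ½ = -2969939/2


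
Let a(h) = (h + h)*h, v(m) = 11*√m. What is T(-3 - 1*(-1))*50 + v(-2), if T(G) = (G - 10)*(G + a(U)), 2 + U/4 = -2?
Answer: -306000 + 11*I*√2 ≈ -3.06e+5 + 15.556*I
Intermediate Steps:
U = -16 (U = -8 + 4*(-2) = -8 - 8 = -16)
a(h) = 2*h² (a(h) = (2*h)*h = 2*h²)
T(G) = (-10 + G)*(512 + G) (T(G) = (G - 10)*(G + 2*(-16)²) = (-10 + G)*(G + 2*256) = (-10 + G)*(G + 512) = (-10 + G)*(512 + G))
T(-3 - 1*(-1))*50 + v(-2) = (-5120 + (-3 - 1*(-1))² + 502*(-3 - 1*(-1)))*50 + 11*√(-2) = (-5120 + (-3 + 1)² + 502*(-3 + 1))*50 + 11*(I*√2) = (-5120 + (-2)² + 502*(-2))*50 + 11*I*√2 = (-5120 + 4 - 1004)*50 + 11*I*√2 = -6120*50 + 11*I*√2 = -306000 + 11*I*√2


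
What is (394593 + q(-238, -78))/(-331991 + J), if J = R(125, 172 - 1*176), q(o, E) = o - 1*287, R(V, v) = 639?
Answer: -98517/82838 ≈ -1.1893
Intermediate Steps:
q(o, E) = -287 + o (q(o, E) = o - 287 = -287 + o)
J = 639
(394593 + q(-238, -78))/(-331991 + J) = (394593 + (-287 - 238))/(-331991 + 639) = (394593 - 525)/(-331352) = 394068*(-1/331352) = -98517/82838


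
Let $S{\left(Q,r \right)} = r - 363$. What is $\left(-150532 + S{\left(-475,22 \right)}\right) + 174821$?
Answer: $23948$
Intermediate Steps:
$S{\left(Q,r \right)} = -363 + r$
$\left(-150532 + S{\left(-475,22 \right)}\right) + 174821 = \left(-150532 + \left(-363 + 22\right)\right) + 174821 = \left(-150532 - 341\right) + 174821 = -150873 + 174821 = 23948$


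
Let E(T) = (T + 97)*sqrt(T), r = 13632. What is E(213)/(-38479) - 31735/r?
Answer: -31735/13632 - 310*sqrt(213)/38479 ≈ -2.4456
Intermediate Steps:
E(T) = sqrt(T)*(97 + T) (E(T) = (97 + T)*sqrt(T) = sqrt(T)*(97 + T))
E(213)/(-38479) - 31735/r = (sqrt(213)*(97 + 213))/(-38479) - 31735/13632 = (sqrt(213)*310)*(-1/38479) - 31735*1/13632 = (310*sqrt(213))*(-1/38479) - 31735/13632 = -310*sqrt(213)/38479 - 31735/13632 = -31735/13632 - 310*sqrt(213)/38479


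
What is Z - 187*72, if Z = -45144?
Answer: -58608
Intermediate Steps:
Z - 187*72 = -45144 - 187*72 = -45144 - 13464 = -58608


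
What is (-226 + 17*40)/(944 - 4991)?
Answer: -454/4047 ≈ -0.11218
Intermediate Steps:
(-226 + 17*40)/(944 - 4991) = (-226 + 680)/(-4047) = 454*(-1/4047) = -454/4047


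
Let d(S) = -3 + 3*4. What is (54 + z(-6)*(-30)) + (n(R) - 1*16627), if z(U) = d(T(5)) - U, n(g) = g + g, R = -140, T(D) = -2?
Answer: -17303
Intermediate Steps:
n(g) = 2*g
d(S) = 9 (d(S) = -3 + 12 = 9)
z(U) = 9 - U
(54 + z(-6)*(-30)) + (n(R) - 1*16627) = (54 + (9 - 1*(-6))*(-30)) + (2*(-140) - 1*16627) = (54 + (9 + 6)*(-30)) + (-280 - 16627) = (54 + 15*(-30)) - 16907 = (54 - 450) - 16907 = -396 - 16907 = -17303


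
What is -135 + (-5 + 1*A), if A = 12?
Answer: -128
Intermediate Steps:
-135 + (-5 + 1*A) = -135 + (-5 + 1*12) = -135 + (-5 + 12) = -135 + 7 = -128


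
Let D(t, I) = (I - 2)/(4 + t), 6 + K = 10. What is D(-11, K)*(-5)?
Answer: 10/7 ≈ 1.4286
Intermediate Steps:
K = 4 (K = -6 + 10 = 4)
D(t, I) = (-2 + I)/(4 + t)
D(-11, K)*(-5) = ((-2 + 4)/(4 - 11))*(-5) = (2/(-7))*(-5) = -⅐*2*(-5) = -2/7*(-5) = 10/7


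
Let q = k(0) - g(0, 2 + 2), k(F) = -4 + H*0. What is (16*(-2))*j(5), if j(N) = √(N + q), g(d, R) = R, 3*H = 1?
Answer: -32*I*√3 ≈ -55.426*I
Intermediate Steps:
H = ⅓ (H = (⅓)*1 = ⅓ ≈ 0.33333)
k(F) = -4 (k(F) = -4 + (⅓)*0 = -4 + 0 = -4)
q = -8 (q = -4 - (2 + 2) = -4 - 1*4 = -4 - 4 = -8)
j(N) = √(-8 + N) (j(N) = √(N - 8) = √(-8 + N))
(16*(-2))*j(5) = (16*(-2))*√(-8 + 5) = -32*I*√3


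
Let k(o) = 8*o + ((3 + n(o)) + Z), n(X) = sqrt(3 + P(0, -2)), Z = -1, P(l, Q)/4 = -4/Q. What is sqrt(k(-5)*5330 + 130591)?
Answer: sqrt(-71949 + 5330*sqrt(11)) ≈ 232.96*I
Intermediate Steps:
P(l, Q) = -16/Q (P(l, Q) = 4*(-4/Q) = -16/Q)
n(X) = sqrt(11) (n(X) = sqrt(3 - 16/(-2)) = sqrt(3 - 16*(-1/2)) = sqrt(3 + 8) = sqrt(11))
k(o) = 2 + sqrt(11) + 8*o (k(o) = 8*o + ((3 + sqrt(11)) - 1) = 8*o + (2 + sqrt(11)) = 2 + sqrt(11) + 8*o)
sqrt(k(-5)*5330 + 130591) = sqrt((2 + sqrt(11) + 8*(-5))*5330 + 130591) = sqrt((2 + sqrt(11) - 40)*5330 + 130591) = sqrt((-38 + sqrt(11))*5330 + 130591) = sqrt((-202540 + 5330*sqrt(11)) + 130591) = sqrt(-71949 + 5330*sqrt(11))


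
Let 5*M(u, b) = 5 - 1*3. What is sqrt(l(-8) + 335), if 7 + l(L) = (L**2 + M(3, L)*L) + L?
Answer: 4*sqrt(595)/5 ≈ 19.514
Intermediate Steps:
M(u, b) = 2/5 (M(u, b) = (5 - 1*3)/5 = (5 - 3)/5 = (1/5)*2 = 2/5)
l(L) = -7 + L**2 + 7*L/5 (l(L) = -7 + ((L**2 + 2*L/5) + L) = -7 + (L**2 + 7*L/5) = -7 + L**2 + 7*L/5)
sqrt(l(-8) + 335) = sqrt((-7 + (-8)**2 + (7/5)*(-8)) + 335) = sqrt((-7 + 64 - 56/5) + 335) = sqrt(229/5 + 335) = sqrt(1904/5) = 4*sqrt(595)/5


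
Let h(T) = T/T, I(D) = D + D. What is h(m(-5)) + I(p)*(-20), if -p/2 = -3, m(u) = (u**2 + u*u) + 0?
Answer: -239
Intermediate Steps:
m(u) = 2*u**2 (m(u) = (u**2 + u**2) + 0 = 2*u**2 + 0 = 2*u**2)
p = 6 (p = -2*(-3) = 6)
I(D) = 2*D
h(T) = 1
h(m(-5)) + I(p)*(-20) = 1 + (2*6)*(-20) = 1 + 12*(-20) = 1 - 240 = -239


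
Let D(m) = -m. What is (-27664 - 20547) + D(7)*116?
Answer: -49023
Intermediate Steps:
(-27664 - 20547) + D(7)*116 = (-27664 - 20547) - 1*7*116 = -48211 - 7*116 = -48211 - 812 = -49023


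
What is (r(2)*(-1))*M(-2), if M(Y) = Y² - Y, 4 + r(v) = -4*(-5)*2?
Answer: -216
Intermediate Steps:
r(v) = 36 (r(v) = -4 - 4*(-5)*2 = -4 + 20*2 = -4 + 40 = 36)
(r(2)*(-1))*M(-2) = (36*(-1))*(-2*(-1 - 2)) = -(-72)*(-3) = -36*6 = -216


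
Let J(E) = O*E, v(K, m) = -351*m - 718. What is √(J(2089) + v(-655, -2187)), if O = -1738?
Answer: I*√2863763 ≈ 1692.3*I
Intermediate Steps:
v(K, m) = -718 - 351*m
J(E) = -1738*E
√(J(2089) + v(-655, -2187)) = √(-1738*2089 + (-718 - 351*(-2187))) = √(-3630682 + (-718 + 767637)) = √(-3630682 + 766919) = √(-2863763) = I*√2863763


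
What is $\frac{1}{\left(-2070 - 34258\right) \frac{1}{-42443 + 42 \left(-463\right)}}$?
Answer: $\frac{61889}{36328} \approx 1.7036$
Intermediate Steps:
$\frac{1}{\left(-2070 - 34258\right) \frac{1}{-42443 + 42 \left(-463\right)}} = \frac{1}{\left(-2070 - 34258\right) \frac{1}{-42443 - 19446}} = \frac{1}{\left(-2070 - 34258\right) \frac{1}{-61889}} = \frac{1}{\left(-36328\right) \left(- \frac{1}{61889}\right)} = \frac{1}{\frac{36328}{61889}} = \frac{61889}{36328}$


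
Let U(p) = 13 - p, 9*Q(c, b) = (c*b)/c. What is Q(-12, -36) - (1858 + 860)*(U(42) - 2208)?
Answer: 6080162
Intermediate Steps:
Q(c, b) = b/9 (Q(c, b) = ((c*b)/c)/9 = ((b*c)/c)/9 = b/9)
Q(-12, -36) - (1858 + 860)*(U(42) - 2208) = (⅑)*(-36) - (1858 + 860)*((13 - 1*42) - 2208) = -4 - 2718*((13 - 42) - 2208) = -4 - 2718*(-29 - 2208) = -4 - 2718*(-2237) = -4 - 1*(-6080166) = -4 + 6080166 = 6080162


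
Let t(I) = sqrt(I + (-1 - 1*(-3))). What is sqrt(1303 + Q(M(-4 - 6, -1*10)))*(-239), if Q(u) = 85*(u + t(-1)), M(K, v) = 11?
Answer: -239*sqrt(2323) ≈ -11519.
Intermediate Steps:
t(I) = sqrt(2 + I) (t(I) = sqrt(I + (-1 + 3)) = sqrt(I + 2) = sqrt(2 + I))
Q(u) = 85 + 85*u (Q(u) = 85*(u + sqrt(2 - 1)) = 85*(u + sqrt(1)) = 85*(u + 1) = 85*(1 + u) = 85 + 85*u)
sqrt(1303 + Q(M(-4 - 6, -1*10)))*(-239) = sqrt(1303 + (85 + 85*11))*(-239) = sqrt(1303 + (85 + 935))*(-239) = sqrt(1303 + 1020)*(-239) = sqrt(2323)*(-239) = -239*sqrt(2323)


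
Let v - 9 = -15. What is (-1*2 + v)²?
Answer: 64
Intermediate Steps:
v = -6 (v = 9 - 15 = -6)
(-1*2 + v)² = (-1*2 - 6)² = (-2 - 6)² = (-8)² = 64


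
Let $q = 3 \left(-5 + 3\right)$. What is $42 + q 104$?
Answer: $-582$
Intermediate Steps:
$q = -6$ ($q = 3 \left(-2\right) = -6$)
$42 + q 104 = 42 - 624 = -582$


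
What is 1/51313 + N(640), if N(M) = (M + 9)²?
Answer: 21613086914/51313 ≈ 4.2120e+5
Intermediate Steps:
N(M) = (9 + M)²
1/51313 + N(640) = 1/51313 + (9 + 640)² = 1/51313 + 649² = 1/51313 + 421201 = 21613086914/51313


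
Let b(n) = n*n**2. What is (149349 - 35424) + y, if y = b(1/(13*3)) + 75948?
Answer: 11263076488/59319 ≈ 1.8987e+5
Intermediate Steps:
b(n) = n**3
y = 4505159413/59319 (y = (1/(13*3))**3 + 75948 = (1/39)**3 + 75948 = 1/59319 + 75948 = 4505159413/59319 ≈ 75948.)
(149349 - 35424) + y = (149349 - 35424) + 4505159413/59319 = 113925 + 4505159413/59319 = 11263076488/59319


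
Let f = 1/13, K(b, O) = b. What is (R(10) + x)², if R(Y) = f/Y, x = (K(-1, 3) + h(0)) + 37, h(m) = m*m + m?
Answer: 21911761/16900 ≈ 1296.6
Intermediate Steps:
f = 1/13 ≈ 0.076923
h(m) = m + m² (h(m) = m² + m = m + m²)
x = 36 (x = (-1 + 0*(1 + 0)) + 37 = (-1 + 0*1) + 37 = (-1 + 0) + 37 = -1 + 37 = 36)
R(Y) = 1/(13*Y)
(R(10) + x)² = ((1/13)/10 + 36)² = ((1/13)*(⅒) + 36)² = (1/130 + 36)² = (4681/130)² = 21911761/16900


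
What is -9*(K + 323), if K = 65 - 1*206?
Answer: -1638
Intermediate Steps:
K = -141 (K = 65 - 206 = -141)
-9*(K + 323) = -9*(-141 + 323) = -9*182 = -1638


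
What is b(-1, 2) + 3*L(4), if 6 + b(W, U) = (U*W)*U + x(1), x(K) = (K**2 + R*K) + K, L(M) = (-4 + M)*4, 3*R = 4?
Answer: -20/3 ≈ -6.6667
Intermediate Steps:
R = 4/3 (R = (1/3)*4 = 4/3 ≈ 1.3333)
L(M) = -16 + 4*M
x(K) = K**2 + 7*K/3 (x(K) = (K**2 + 4*K/3) + K = K**2 + 7*K/3)
b(W, U) = -8/3 + W*U**2 (b(W, U) = -6 + ((U*W)*U + (1/3)*1*(7 + 3*1)) = -6 + (W*U**2 + (1/3)*1*(7 + 3)) = -6 + (W*U**2 + (1/3)*1*10) = -6 + (W*U**2 + 10/3) = -6 + (10/3 + W*U**2) = -8/3 + W*U**2)
b(-1, 2) + 3*L(4) = (-8/3 - 1*2**2) + 3*(-16 + 4*4) = (-8/3 - 1*4) + 3*(-16 + 16) = (-8/3 - 4) + 3*0 = -20/3 + 0 = -20/3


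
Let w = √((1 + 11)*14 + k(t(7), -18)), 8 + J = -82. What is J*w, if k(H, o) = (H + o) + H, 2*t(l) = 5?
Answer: -90*√155 ≈ -1120.5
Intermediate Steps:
t(l) = 5/2 (t(l) = (½)*5 = 5/2)
J = -90 (J = -8 - 82 = -90)
k(H, o) = o + 2*H
w = √155 (w = √((1 + 11)*14 + (-18 + 2*(5/2))) = √(12*14 + (-18 + 5)) = √(168 - 13) = √155 ≈ 12.450)
J*w = -90*√155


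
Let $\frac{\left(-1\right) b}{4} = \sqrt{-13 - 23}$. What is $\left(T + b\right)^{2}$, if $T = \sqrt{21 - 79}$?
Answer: $-634 + 48 \sqrt{58} \approx -268.44$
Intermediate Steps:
$b = - 24 i$ ($b = - 4 \sqrt{-13 - 23} = - 4 \sqrt{-36} = - 4 \cdot 6 i = - 24 i \approx - 24.0 i$)
$T = i \sqrt{58}$ ($T = \sqrt{-58} = i \sqrt{58} \approx 7.6158 i$)
$\left(T + b\right)^{2} = \left(i \sqrt{58} - 24 i\right)^{2} = \left(- 24 i + i \sqrt{58}\right)^{2}$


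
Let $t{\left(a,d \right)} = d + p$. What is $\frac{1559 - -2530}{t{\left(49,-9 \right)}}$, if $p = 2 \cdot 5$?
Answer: $4089$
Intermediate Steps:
$p = 10$
$t{\left(a,d \right)} = 10 + d$ ($t{\left(a,d \right)} = d + 10 = 10 + d$)
$\frac{1559 - -2530}{t{\left(49,-9 \right)}} = \frac{1559 - -2530}{10 - 9} = \frac{1559 + 2530}{1} = 4089 \cdot 1 = 4089$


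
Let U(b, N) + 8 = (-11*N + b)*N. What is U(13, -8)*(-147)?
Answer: 119952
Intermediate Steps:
U(b, N) = -8 + N*(b - 11*N) (U(b, N) = -8 + (-11*N + b)*N = -8 + (b - 11*N)*N = -8 + N*(b - 11*N))
U(13, -8)*(-147) = (-8 - 11*(-8)² - 8*13)*(-147) = (-8 - 11*64 - 104)*(-147) = (-8 - 704 - 104)*(-147) = -816*(-147) = 119952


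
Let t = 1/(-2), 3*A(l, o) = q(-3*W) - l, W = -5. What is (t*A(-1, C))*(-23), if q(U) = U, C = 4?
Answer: 184/3 ≈ 61.333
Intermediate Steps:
A(l, o) = 5 - l/3 (A(l, o) = (-3*(-5) - l)/3 = (15 - l)/3 = 5 - l/3)
t = -½ ≈ -0.50000
(t*A(-1, C))*(-23) = -(5 - ⅓*(-1))/2*(-23) = -(5 + ⅓)/2*(-23) = -½*16/3*(-23) = -8/3*(-23) = 184/3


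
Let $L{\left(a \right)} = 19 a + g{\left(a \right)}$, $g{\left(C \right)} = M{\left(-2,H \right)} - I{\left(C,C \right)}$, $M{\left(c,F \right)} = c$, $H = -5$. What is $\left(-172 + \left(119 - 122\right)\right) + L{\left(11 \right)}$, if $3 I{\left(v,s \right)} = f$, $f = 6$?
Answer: $30$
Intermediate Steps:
$I{\left(v,s \right)} = 2$ ($I{\left(v,s \right)} = \frac{1}{3} \cdot 6 = 2$)
$g{\left(C \right)} = -4$ ($g{\left(C \right)} = -2 - 2 = -4$)
$L{\left(a \right)} = -4 + 19 a$ ($L{\left(a \right)} = 19 a - 4 = -4 + 19 a$)
$\left(-172 + \left(119 - 122\right)\right) + L{\left(11 \right)} = \left(-172 + \left(119 - 122\right)\right) + \left(-4 + 19 \cdot 11\right) = \left(-172 + \left(119 - 122\right)\right) + \left(-4 + 209\right) = \left(-172 - 3\right) + 205 = -175 + 205 = 30$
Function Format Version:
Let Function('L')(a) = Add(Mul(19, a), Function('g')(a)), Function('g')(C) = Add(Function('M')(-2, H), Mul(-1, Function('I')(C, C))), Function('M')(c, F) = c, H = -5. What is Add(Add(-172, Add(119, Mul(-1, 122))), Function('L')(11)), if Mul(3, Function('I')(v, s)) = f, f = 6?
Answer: 30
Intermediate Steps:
Function('I')(v, s) = 2 (Function('I')(v, s) = Mul(Rational(1, 3), 6) = 2)
Function('g')(C) = -4 (Function('g')(C) = Add(-2, Mul(-1, 2)) = Add(-2, -2) = -4)
Function('L')(a) = Add(-4, Mul(19, a)) (Function('L')(a) = Add(Mul(19, a), -4) = Add(-4, Mul(19, a)))
Add(Add(-172, Add(119, Mul(-1, 122))), Function('L')(11)) = Add(Add(-172, Add(119, Mul(-1, 122))), Add(-4, Mul(19, 11))) = Add(Add(-172, Add(119, -122)), Add(-4, 209)) = Add(Add(-172, -3), 205) = Add(-175, 205) = 30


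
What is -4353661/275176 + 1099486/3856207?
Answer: -16486065864291/1061135617432 ≈ -15.536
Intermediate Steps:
-4353661/275176 + 1099486/3856207 = -16486065864291/1061135617432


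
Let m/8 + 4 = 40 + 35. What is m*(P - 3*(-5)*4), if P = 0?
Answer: 34080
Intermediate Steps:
m = 568 (m = -32 + 8*(40 + 35) = -32 + 8*75 = -32 + 600 = 568)
m*(P - 3*(-5)*4) = 568*(0 - 3*(-5)*4) = 568*(0 + 15*4) = 568*(0 + 60) = 568*60 = 34080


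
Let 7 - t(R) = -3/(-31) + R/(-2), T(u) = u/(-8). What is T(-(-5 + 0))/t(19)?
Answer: -155/4068 ≈ -0.038102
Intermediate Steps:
T(u) = -u/8 (T(u) = u*(-⅛) = -u/8)
t(R) = 214/31 + R/2 (t(R) = 7 - (-3/(-31) + R/(-2)) = 7 - (-3*(-1/31) + R*(-½)) = 7 - (3/31 - R/2) = 7 + (-3/31 + R/2) = 214/31 + R/2)
T(-(-5 + 0))/t(19) = (-(-1)*(-5 + 0)/8)/(214/31 + (½)*19) = (-(-1)*(-5)/8)/(214/31 + 19/2) = (-⅛*5)/(1017/62) = -5/8*62/1017 = -155/4068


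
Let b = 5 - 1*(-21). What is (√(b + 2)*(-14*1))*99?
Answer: -2772*√7 ≈ -7334.0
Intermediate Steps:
b = 26 (b = 5 + 21 = 26)
(√(b + 2)*(-14*1))*99 = (√(26 + 2)*(-14*1))*99 = (√28*(-14))*99 = ((2*√7)*(-14))*99 = -28*√7*99 = -2772*√7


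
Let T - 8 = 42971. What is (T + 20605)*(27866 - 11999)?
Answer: 1008887328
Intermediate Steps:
T = 42979 (T = 8 + 42971 = 42979)
(T + 20605)*(27866 - 11999) = (42979 + 20605)*(27866 - 11999) = 63584*15867 = 1008887328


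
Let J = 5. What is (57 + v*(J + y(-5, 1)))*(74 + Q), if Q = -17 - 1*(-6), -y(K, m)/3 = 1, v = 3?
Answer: 3969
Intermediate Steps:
y(K, m) = -3 (y(K, m) = -3*1 = -3)
Q = -11 (Q = -17 + 6 = -11)
(57 + v*(J + y(-5, 1)))*(74 + Q) = (57 + 3*(5 - 3))*(74 - 11) = (57 + 3*2)*63 = (57 + 6)*63 = 63*63 = 3969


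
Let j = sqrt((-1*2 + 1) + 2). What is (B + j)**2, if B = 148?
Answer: 22201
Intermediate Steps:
j = 1 (j = sqrt((-2 + 1) + 2) = sqrt(-1 + 2) = sqrt(1) = 1)
(B + j)**2 = (148 + 1)**2 = 149**2 = 22201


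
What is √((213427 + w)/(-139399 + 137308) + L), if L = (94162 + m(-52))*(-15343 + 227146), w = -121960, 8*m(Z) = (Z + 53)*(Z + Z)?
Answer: √9687536994427590/697 ≈ 1.4121e+5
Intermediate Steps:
m(Z) = Z*(53 + Z)/4 (m(Z) = ((Z + 53)*(Z + Z))/8 = ((53 + Z)*(2*Z))/8 = (2*Z*(53 + Z))/8 = Z*(53 + Z)/4)
L = 19941040647 (L = (94162 + (¼)*(-52)*(53 - 52))*(-15343 + 227146) = (94162 + (¼)*(-52)*1)*211803 = (94162 - 13)*211803 = 94149*211803 = 19941040647)
√((213427 + w)/(-139399 + 137308) + L) = √((213427 - 121960)/(-139399 + 137308) + 19941040647) = √(91467/(-2091) + 19941040647) = √(91467*(-1/2091) + 19941040647) = √(-30489/697 + 19941040647) = √(13898905300470/697) = √9687536994427590/697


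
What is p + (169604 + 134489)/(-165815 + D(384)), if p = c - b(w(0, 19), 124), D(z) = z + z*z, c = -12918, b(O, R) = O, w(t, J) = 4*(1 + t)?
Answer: -232577043/17975 ≈ -12939.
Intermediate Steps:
w(t, J) = 4 + 4*t
D(z) = z + z²
p = -12922 (p = -12918 - (4 + 4*0) = -12918 - (4 + 0) = -12918 - 1*4 = -12918 - 4 = -12922)
p + (169604 + 134489)/(-165815 + D(384)) = -12922 + (169604 + 134489)/(-165815 + 384*(1 + 384)) = -12922 + 304093/(-165815 + 384*385) = -12922 + 304093/(-165815 + 147840) = -12922 + 304093/(-17975) = -12922 + 304093*(-1/17975) = -12922 - 304093/17975 = -232577043/17975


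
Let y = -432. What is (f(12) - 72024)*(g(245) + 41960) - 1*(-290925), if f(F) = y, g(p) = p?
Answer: -3057714555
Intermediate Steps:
f(F) = -432
(f(12) - 72024)*(g(245) + 41960) - 1*(-290925) = (-432 - 72024)*(245 + 41960) - 1*(-290925) = -72456*42205 + 290925 = -3058005480 + 290925 = -3057714555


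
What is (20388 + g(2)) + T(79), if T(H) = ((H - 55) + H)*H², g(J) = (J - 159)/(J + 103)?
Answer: 69636998/105 ≈ 6.6321e+5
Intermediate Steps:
g(J) = (-159 + J)/(103 + J)
T(H) = H²*(-55 + 2*H) (T(H) = ((-55 + H) + H)*H² = (-55 + 2*H)*H² = H²*(-55 + 2*H))
(20388 + g(2)) + T(79) = (20388 + (-159 + 2)/(103 + 2)) + 79²*(-55 + 2*79) = (20388 - 157/105) + 6241*(-55 + 158) = (20388 + (1/105)*(-157)) + 6241*103 = (20388 - 157/105) + 642823 = 2140583/105 + 642823 = 69636998/105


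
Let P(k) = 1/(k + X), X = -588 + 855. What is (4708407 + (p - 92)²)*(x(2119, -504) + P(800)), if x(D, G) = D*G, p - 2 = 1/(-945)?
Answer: -4799655096728669286416/952857675 ≈ -5.0371e+12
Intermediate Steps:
X = 267
P(k) = 1/(267 + k) (P(k) = 1/(k + 267) = 1/(267 + k))
p = 1889/945 (p = 2 + 1/(-945) = 2 - 1/945 = 1889/945 ≈ 1.9989)
(4708407 + (p - 92)²)*(x(2119, -504) + P(800)) = (4708407 + (1889/945 - 92)²)*(2119*(-504) + 1/(267 + 800)) = (4708407 + (-85051/945)²)*(-1067976 + 1/1067) = (4708407 + 7233672601/893025)*(-1067976 + 1/1067) = (4211958833776/893025)*(-1139530391/1067) = -4799655096728669286416/952857675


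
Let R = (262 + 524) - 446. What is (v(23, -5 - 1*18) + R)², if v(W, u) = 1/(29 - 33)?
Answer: 1846881/16 ≈ 1.1543e+5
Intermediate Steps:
R = 340 (R = 786 - 446 = 340)
v(W, u) = -¼ (v(W, u) = 1/(-4) = -¼)
(v(23, -5 - 1*18) + R)² = (-¼ + 340)² = (1359/4)² = 1846881/16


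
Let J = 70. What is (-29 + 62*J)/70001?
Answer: 4311/70001 ≈ 0.061585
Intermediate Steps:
(-29 + 62*J)/70001 = (-29 + 62*70)/70001 = (-29 + 4340)*(1/70001) = 4311*(1/70001) = 4311/70001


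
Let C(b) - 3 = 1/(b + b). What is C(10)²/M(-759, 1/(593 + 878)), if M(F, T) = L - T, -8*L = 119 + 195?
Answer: -5473591/23095100 ≈ -0.23700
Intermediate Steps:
C(b) = 3 + 1/(2*b) (C(b) = 3 + 1/(b + b) = 3 + 1/(2*b))
L = -157/4 (L = -(119 + 195)/8 = -⅛*314 = -157/4 ≈ -39.250)
M(F, T) = -157/4 - T
C(10)²/M(-759, 1/(593 + 878)) = (3 + (½)/10)²/(-157/4 - 1/(593 + 878)) = (3 + (½)*(⅒))²/(-157/4 - 1/1471) = (3 + 1/20)²/(-157/4 - 1*1/1471) = (61/20)²/(-157/4 - 1/1471) = 3721/(400*(-230951/5884)) = (3721/400)*(-5884/230951) = -5473591/23095100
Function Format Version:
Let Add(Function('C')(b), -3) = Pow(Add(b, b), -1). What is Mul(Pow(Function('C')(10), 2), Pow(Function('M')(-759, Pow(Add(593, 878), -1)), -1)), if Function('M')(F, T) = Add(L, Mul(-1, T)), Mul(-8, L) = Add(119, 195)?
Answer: Rational(-5473591, 23095100) ≈ -0.23700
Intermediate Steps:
Function('C')(b) = Add(3, Mul(Rational(1, 2), Pow(b, -1))) (Function('C')(b) = Add(3, Pow(Add(b, b), -1)) = Add(3, Pow(Mul(2, b), -1)) = Add(3, Mul(Rational(1, 2), Pow(b, -1))))
L = Rational(-157, 4) (L = Mul(Rational(-1, 8), Add(119, 195)) = Mul(Rational(-1, 8), 314) = Rational(-157, 4) ≈ -39.250)
Function('M')(F, T) = Add(Rational(-157, 4), Mul(-1, T))
Mul(Pow(Function('C')(10), 2), Pow(Function('M')(-759, Pow(Add(593, 878), -1)), -1)) = Mul(Pow(Add(3, Mul(Rational(1, 2), Pow(10, -1))), 2), Pow(Add(Rational(-157, 4), Mul(-1, Pow(Add(593, 878), -1))), -1)) = Mul(Pow(Add(3, Mul(Rational(1, 2), Rational(1, 10))), 2), Pow(Add(Rational(-157, 4), Mul(-1, Pow(1471, -1))), -1)) = Mul(Pow(Add(3, Rational(1, 20)), 2), Pow(Add(Rational(-157, 4), Mul(-1, Rational(1, 1471))), -1)) = Mul(Pow(Rational(61, 20), 2), Pow(Add(Rational(-157, 4), Rational(-1, 1471)), -1)) = Mul(Rational(3721, 400), Pow(Rational(-230951, 5884), -1)) = Mul(Rational(3721, 400), Rational(-5884, 230951)) = Rational(-5473591, 23095100)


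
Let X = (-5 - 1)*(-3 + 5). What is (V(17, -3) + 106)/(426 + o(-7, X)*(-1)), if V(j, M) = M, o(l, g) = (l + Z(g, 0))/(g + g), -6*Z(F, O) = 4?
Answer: 7416/30649 ≈ 0.24197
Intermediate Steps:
Z(F, O) = -⅔ (Z(F, O) = -⅙*4 = -⅔)
X = -12 (X = -6*2 = -12)
o(l, g) = (-⅔ + l)/(2*g) (o(l, g) = (l - ⅔)/(g + g) = (-⅔ + l)/((2*g)) = (-⅔ + l)*(1/(2*g)) = (-⅔ + l)/(2*g))
(V(17, -3) + 106)/(426 + o(-7, X)*(-1)) = (-3 + 106)/(426 + ((⅙)*(-2 + 3*(-7))/(-12))*(-1)) = 103/(426 + ((⅙)*(-1/12)*(-2 - 21))*(-1)) = 103/(426 + ((⅙)*(-1/12)*(-23))*(-1)) = 103/(426 + (23/72)*(-1)) = 103/(426 - 23/72) = 103/(30649/72) = 103*(72/30649) = 7416/30649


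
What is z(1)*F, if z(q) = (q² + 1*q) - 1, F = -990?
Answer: -990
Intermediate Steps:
z(q) = -1 + q + q² (z(q) = (q² + q) - 1 = (q + q²) - 1 = -1 + q + q²)
z(1)*F = (-1 + 1 + 1²)*(-990) = (-1 + 1 + 1)*(-990) = 1*(-990) = -990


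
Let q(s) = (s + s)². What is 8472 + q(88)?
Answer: 39448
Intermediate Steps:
q(s) = 4*s² (q(s) = (2*s)² = 4*s²)
8472 + q(88) = 8472 + 4*88² = 8472 + 4*7744 = 8472 + 30976 = 39448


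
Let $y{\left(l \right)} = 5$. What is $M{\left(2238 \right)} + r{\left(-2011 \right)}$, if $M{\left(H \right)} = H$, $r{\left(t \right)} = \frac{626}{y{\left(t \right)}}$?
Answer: $\frac{11816}{5} \approx 2363.2$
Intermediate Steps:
$r{\left(t \right)} = \frac{626}{5}$
$M{\left(2238 \right)} + r{\left(-2011 \right)} = 2238 + \frac{626}{5} = \frac{11816}{5}$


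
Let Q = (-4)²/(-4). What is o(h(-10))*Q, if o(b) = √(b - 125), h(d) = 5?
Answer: -8*I*√30 ≈ -43.818*I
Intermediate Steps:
o(b) = √(-125 + b)
Q = -4 (Q = 16*(-¼) = -4)
o(h(-10))*Q = √(-125 + 5)*(-4) = √(-120)*(-4) = (2*I*√30)*(-4) = -8*I*√30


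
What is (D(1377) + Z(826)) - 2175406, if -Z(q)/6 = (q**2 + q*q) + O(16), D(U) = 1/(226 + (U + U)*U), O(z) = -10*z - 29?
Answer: -39296141534655/3792484 ≈ -1.0362e+7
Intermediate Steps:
O(z) = -29 - 10*z
D(U) = 1/(226 + 2*U**2) (D(U) = 1/(226 + (2*U)*U) = 1/(226 + 2*U**2))
Z(q) = 1134 - 12*q**2 (Z(q) = -6*((q**2 + q*q) + (-29 - 10*16)) = -6*((q**2 + q**2) + (-29 - 160)) = -6*(2*q**2 - 189) = -6*(-189 + 2*q**2) = 1134 - 12*q**2)
(D(1377) + Z(826)) - 2175406 = (1/(2*(113 + 1377**2)) + (1134 - 12*826**2)) - 2175406 = (1/(2*(113 + 1896129)) + (1134 - 12*682276)) - 2175406 = ((1/2)/1896242 + (1134 - 8187312)) - 2175406 = ((1/2)*(1/1896242) - 8186178) - 2175406 = (1/3792484 - 8186178) - 2175406 = -31045949086151/3792484 - 2175406 = -39296141534655/3792484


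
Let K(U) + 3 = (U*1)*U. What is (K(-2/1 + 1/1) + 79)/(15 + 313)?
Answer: 77/328 ≈ 0.23476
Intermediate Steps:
K(U) = -3 + U**2 (K(U) = -3 + (U*1)*U = -3 + U*U = -3 + U**2)
(K(-2/1 + 1/1) + 79)/(15 + 313) = ((-3 + (-2/1 + 1/1)**2) + 79)/(15 + 313) = ((-3 + (-2*1 + 1*1)**2) + 79)/328 = ((-3 + (-2 + 1)**2) + 79)*(1/328) = ((-3 + (-1)**2) + 79)*(1/328) = ((-3 + 1) + 79)*(1/328) = (-2 + 79)*(1/328) = 77*(1/328) = 77/328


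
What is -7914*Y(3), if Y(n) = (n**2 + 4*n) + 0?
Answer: -166194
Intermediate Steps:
Y(n) = n**2 + 4*n
-7914*Y(3) = -23742*(4 + 3) = -23742*7 = -7914*21 = -166194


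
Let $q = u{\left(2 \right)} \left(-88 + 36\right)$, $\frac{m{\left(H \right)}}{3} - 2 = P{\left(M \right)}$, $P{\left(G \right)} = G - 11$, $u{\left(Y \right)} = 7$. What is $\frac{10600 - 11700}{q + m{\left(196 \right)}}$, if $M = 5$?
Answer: $\frac{275}{94} \approx 2.9255$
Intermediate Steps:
$P{\left(G \right)} = -11 + G$
$m{\left(H \right)} = -12$ ($m{\left(H \right)} = 6 + 3 \left(-11 + 5\right) = 6 + 3 \left(-6\right) = 6 - 18 = -12$)
$q = -364$ ($q = 7 \left(-88 + 36\right) = 7 \left(-52\right) = -364$)
$\frac{10600 - 11700}{q + m{\left(196 \right)}} = \frac{10600 - 11700}{-364 - 12} = \frac{10600 - 11700}{-376} = \left(-1100\right) \left(- \frac{1}{376}\right) = \frac{275}{94}$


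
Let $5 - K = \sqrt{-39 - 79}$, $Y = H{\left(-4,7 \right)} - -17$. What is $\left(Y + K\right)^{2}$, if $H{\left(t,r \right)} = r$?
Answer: $\left(29 - i \sqrt{118}\right)^{2} \approx 723.0 - 630.04 i$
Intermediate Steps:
$Y = 24$ ($Y = 7 - -17 = 7 + 17 = 24$)
$K = 5 - i \sqrt{118}$ ($K = 5 - \sqrt{-39 - 79} = 5 - \sqrt{-118} = 5 - i \sqrt{118} \approx 5.0 - 10.863 i$)
$\left(Y + K\right)^{2} = \left(24 + \left(5 - i \sqrt{118}\right)\right)^{2} = \left(29 - i \sqrt{118}\right)^{2}$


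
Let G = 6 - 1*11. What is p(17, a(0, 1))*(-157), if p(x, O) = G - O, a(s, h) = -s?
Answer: 785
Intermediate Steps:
G = -5 (G = 6 - 11 = -5)
p(x, O) = -5 - O
p(17, a(0, 1))*(-157) = (-5 - (-1)*0)*(-157) = (-5 - 1*0)*(-157) = (-5 + 0)*(-157) = -5*(-157) = 785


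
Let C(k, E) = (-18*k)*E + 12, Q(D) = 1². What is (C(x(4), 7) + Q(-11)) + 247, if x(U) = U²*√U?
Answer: -3772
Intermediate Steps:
x(U) = U^(5/2)
Q(D) = 1
C(k, E) = 12 - 18*E*k (C(k, E) = -18*E*k + 12 = 12 - 18*E*k)
(C(x(4), 7) + Q(-11)) + 247 = ((12 - 18*7*4^(5/2)) + 1) + 247 = ((12 - 18*7*32) + 1) + 247 = ((12 - 4032) + 1) + 247 = (-4020 + 1) + 247 = -4019 + 247 = -3772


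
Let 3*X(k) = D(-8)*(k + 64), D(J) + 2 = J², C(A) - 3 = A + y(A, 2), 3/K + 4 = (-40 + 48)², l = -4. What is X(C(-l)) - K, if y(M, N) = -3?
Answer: 84317/60 ≈ 1405.3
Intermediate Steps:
K = 1/20 (K = 3/(-4 + (-40 + 48)²) = 3/(-4 + 8²) = 3/(-4 + 64) = 3/60 = 3*(1/60) = 1/20 ≈ 0.050000)
C(A) = A (C(A) = 3 + (A - 3) = 3 + (-3 + A) = A)
D(J) = -2 + J²
X(k) = 3968/3 + 62*k/3 (X(k) = ((-2 + (-8)²)*(k + 64))/3 = ((-2 + 64)*(64 + k))/3 = (62*(64 + k))/3 = (3968 + 62*k)/3 = 3968/3 + 62*k/3)
X(C(-l)) - K = (3968/3 + 62*(-1*(-4))/3) - 1*1/20 = (3968/3 + (62/3)*4) - 1/20 = (3968/3 + 248/3) - 1/20 = 4216/3 - 1/20 = 84317/60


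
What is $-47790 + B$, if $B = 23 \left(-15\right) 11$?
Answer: $-51585$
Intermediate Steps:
$B = -3795$ ($B = \left(-345\right) 11 = -3795$)
$-47790 + B = -47790 - 3795 = -51585$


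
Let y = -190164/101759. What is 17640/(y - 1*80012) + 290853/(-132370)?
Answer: -325721407977027/134721739559330 ≈ -2.4177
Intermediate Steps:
y = -190164/101759 (y = -190164*1/101759 = -190164/101759 ≈ -1.8688)
17640/(y - 1*80012) + 290853/(-132370) = 17640/(-190164/101759 - 1*80012) + 290853/(-132370) = 17640/(-190164/101759 - 80012) + 290853*(-1/132370) = 17640/(-8142131272/101759) - 290853/132370 = 17640*(-101759/8142131272) - 290853/132370 = -224378595/1017766409 - 290853/132370 = -325721407977027/134721739559330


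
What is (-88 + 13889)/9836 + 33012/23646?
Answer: 15501059/5537668 ≈ 2.7992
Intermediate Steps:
(-88 + 13889)/9836 + 33012/23646 = 13801*(1/9836) + 33012*(1/23646) = 13801/9836 + 786/563 = 15501059/5537668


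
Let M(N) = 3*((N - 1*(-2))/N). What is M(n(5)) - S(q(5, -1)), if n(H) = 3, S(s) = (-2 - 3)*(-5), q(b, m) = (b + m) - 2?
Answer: -20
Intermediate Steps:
q(b, m) = -2 + b + m
S(s) = 25 (S(s) = -5*(-5) = 25)
M(N) = 3*(2 + N)/N (M(N) = 3*((N + 2)/N) = 3*((2 + N)/N) = 3*(2 + N)/N)
M(n(5)) - S(q(5, -1)) = (3 + 6/3) - 1*25 = (3 + 6*(1/3)) - 25 = (3 + 2) - 25 = 5 - 25 = -20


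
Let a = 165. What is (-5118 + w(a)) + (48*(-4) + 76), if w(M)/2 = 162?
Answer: -4910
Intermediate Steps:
w(M) = 324 (w(M) = 2*162 = 324)
(-5118 + w(a)) + (48*(-4) + 76) = (-5118 + 324) + (48*(-4) + 76) = -4794 + (-192 + 76) = -4794 - 116 = -4910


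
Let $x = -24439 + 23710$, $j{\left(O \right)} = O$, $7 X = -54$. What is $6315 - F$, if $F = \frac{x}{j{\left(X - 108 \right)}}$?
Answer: $\frac{63087}{10} \approx 6308.7$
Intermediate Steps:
$X = - \frac{54}{7}$ ($X = \frac{1}{7} \left(-54\right) = - \frac{54}{7} \approx -7.7143$)
$x = -729$
$F = \frac{63}{10}$ ($F = - \frac{729}{- \frac{54}{7} - 108} = - \frac{729}{- \frac{810}{7}} = \left(-729\right) \left(- \frac{7}{810}\right) = \frac{63}{10} \approx 6.3$)
$6315 - F = 6315 - \frac{63}{10} = \frac{63087}{10}$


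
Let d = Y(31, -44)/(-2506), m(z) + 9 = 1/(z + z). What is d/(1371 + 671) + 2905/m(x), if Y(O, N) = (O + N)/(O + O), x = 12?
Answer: -4424007636497/13642593832 ≈ -324.28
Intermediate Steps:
m(z) = -9 + 1/(2*z) (m(z) = -9 + 1/(z + z) = -9 + 1/(2*z))
Y(O, N) = (N + O)/(2*O) (Y(O, N) = (N + O)/((2*O)) = (N + O)*(1/(2*O)) = (N + O)/(2*O))
d = 13/155372 (d = ((½)*(-44 + 31)/31)/(-2506) = ((½)*(1/31)*(-13))*(-1/2506) = -13/62*(-1/2506) = 13/155372 ≈ 8.3670e-5)
d/(1371 + 671) + 2905/m(x) = 13/(155372*(1371 + 671)) + 2905/(-9 + (½)/12) = (13/155372)/2042 + 2905/(-9 + (½)*(1/12)) = (13/155372)*(1/2042) + 2905/(-9 + 1/24) = 13/317269624 + 2905/(-215/24) = 13/317269624 + 2905*(-24/215) = 13/317269624 - 13944/43 = -4424007636497/13642593832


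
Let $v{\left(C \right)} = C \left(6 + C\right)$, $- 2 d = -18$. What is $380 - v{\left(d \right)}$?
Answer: $245$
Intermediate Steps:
$d = 9$ ($d = \left(- \frac{1}{2}\right) \left(-18\right) = 9$)
$380 - v{\left(d \right)} = 380 - 9 \left(6 + 9\right) = 380 - 9 \cdot 15 = 380 - 135 = 245$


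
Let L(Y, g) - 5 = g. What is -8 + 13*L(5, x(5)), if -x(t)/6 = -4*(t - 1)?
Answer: 1305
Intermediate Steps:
x(t) = -24 + 24*t (x(t) = -(-24)*(t - 1) = -(-24)*(-1 + t) = -6*(4 - 4*t) = -24 + 24*t)
L(Y, g) = 5 + g
-8 + 13*L(5, x(5)) = -8 + 13*(5 + (-24 + 24*5)) = -8 + 13*(5 + (-24 + 120)) = -8 + 13*(5 + 96) = -8 + 13*101 = -8 + 1313 = 1305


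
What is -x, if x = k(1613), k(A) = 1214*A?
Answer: -1958182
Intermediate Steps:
x = 1958182 (x = 1214*1613 = 1958182)
-x = -1*1958182 = -1958182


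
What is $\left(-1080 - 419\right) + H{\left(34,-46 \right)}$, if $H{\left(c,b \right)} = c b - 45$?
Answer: $-3108$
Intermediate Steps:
$H{\left(c,b \right)} = -45 + b c$ ($H{\left(c,b \right)} = b c - 45 = -45 + b c$)
$\left(-1080 - 419\right) + H{\left(34,-46 \right)} = \left(-1080 - 419\right) - 1609 = -1499 - 1609 = -3108$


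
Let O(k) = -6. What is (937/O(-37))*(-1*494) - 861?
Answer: 228856/3 ≈ 76285.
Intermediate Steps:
(937/O(-37))*(-1*494) - 861 = (937/(-6))*(-1*494) - 861 = (937*(-⅙))*(-494) - 861 = -937/6*(-494) - 861 = 231439/3 - 861 = 228856/3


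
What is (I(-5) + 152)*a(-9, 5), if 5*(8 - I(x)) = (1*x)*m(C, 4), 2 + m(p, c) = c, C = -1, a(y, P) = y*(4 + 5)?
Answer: -13122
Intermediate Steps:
a(y, P) = 9*y (a(y, P) = y*9 = 9*y)
m(p, c) = -2 + c
I(x) = 8 - 2*x/5 (I(x) = 8 - 1*x*(-2 + 4)/5 = 8 - x*2/5 = 8 - 2*x/5)
(I(-5) + 152)*a(-9, 5) = ((8 - ⅖*(-5)) + 152)*(9*(-9)) = ((8 + 2) + 152)*(-81) = (10 + 152)*(-81) = 162*(-81) = -13122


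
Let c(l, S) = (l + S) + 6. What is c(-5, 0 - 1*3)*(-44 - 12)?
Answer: 112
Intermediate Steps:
c(l, S) = 6 + S + l (c(l, S) = (S + l) + 6 = 6 + S + l)
c(-5, 0 - 1*3)*(-44 - 12) = (6 + (0 - 1*3) - 5)*(-44 - 12) = (6 + (0 - 3) - 5)*(-56) = (6 - 3 - 5)*(-56) = -2*(-56) = 112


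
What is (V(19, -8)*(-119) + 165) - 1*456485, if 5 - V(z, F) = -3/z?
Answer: -8681742/19 ≈ -4.5693e+5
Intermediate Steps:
V(z, F) = 5 + 3/z (V(z, F) = 5 - (-3)/z = 5 + 3/z)
(V(19, -8)*(-119) + 165) - 1*456485 = ((5 + 3/19)*(-119) + 165) - 1*456485 = ((5 + 3*(1/19))*(-119) + 165) - 456485 = ((5 + 3/19)*(-119) + 165) - 456485 = ((98/19)*(-119) + 165) - 456485 = (-11662/19 + 165) - 456485 = -8527/19 - 456485 = -8681742/19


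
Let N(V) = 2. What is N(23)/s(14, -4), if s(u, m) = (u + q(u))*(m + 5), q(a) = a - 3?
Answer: 2/25 ≈ 0.080000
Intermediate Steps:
q(a) = -3 + a
s(u, m) = (-3 + 2*u)*(5 + m) (s(u, m) = (u + (-3 + u))*(m + 5) = (-3 + 2*u)*(5 + m))
N(23)/s(14, -4) = 2/(-15 + 10*14 - 4*14 - 4*(-3 + 14)) = 2/(-15 + 140 - 56 - 4*11) = 2/(-15 + 140 - 56 - 44) = 2/25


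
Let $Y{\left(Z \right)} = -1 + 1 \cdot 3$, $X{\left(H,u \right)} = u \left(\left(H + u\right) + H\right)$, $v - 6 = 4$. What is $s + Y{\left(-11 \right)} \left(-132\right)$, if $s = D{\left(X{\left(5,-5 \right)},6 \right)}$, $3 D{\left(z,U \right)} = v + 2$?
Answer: $-260$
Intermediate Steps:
$v = 10$ ($v = 6 + 4 = 10$)
$X{\left(H,u \right)} = u \left(u + 2 H\right)$
$Y{\left(Z \right)} = 2$ ($Y{\left(Z \right)} = -1 + 3 = 2$)
$D{\left(z,U \right)} = 4$ ($D{\left(z,U \right)} = \frac{10 + 2}{3} = \frac{1}{3} \cdot 12 = 4$)
$s = 4$
$s + Y{\left(-11 \right)} \left(-132\right) = 4 + 2 \left(-132\right) = 4 - 264 = -260$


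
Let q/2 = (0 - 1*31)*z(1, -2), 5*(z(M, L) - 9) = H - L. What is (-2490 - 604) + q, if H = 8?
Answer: -3776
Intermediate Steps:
z(M, L) = 53/5 - L/5 (z(M, L) = 9 + (8 - L)/5 = 9 + (8/5 - L/5) = 53/5 - L/5)
q = -682 (q = 2*((0 - 1*31)*(53/5 - 1/5*(-2))) = 2*((0 - 31)*(53/5 + 2/5)) = 2*(-31*11) = 2*(-341) = -682)
(-2490 - 604) + q = (-2490 - 604) - 682 = -3094 - 682 = -3776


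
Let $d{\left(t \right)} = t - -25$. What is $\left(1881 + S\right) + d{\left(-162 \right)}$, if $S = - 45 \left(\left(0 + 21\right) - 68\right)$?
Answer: $3859$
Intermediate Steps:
$S = 2115$ ($S = - 45 \left(21 - 68\right) = \left(-45\right) \left(-47\right) = 2115$)
$d{\left(t \right)} = 25 + t$ ($d{\left(t \right)} = t + 25 = 25 + t$)
$\left(1881 + S\right) + d{\left(-162 \right)} = \left(1881 + 2115\right) + \left(25 - 162\right) = 3996 - 137 = 3859$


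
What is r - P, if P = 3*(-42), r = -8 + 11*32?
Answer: 470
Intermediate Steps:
r = 344 (r = -8 + 352 = 344)
P = -126
r - P = 344 - 1*(-126) = 344 + 126 = 470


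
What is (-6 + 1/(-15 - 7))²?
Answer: 17689/484 ≈ 36.548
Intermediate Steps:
(-6 + 1/(-15 - 7))² = (-6 + 1/(-22))² = (-6 - 1/22)² = (-133/22)² = 17689/484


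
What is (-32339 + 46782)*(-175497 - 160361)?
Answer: -4850797094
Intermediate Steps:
(-32339 + 46782)*(-175497 - 160361) = 14443*(-335858) = -4850797094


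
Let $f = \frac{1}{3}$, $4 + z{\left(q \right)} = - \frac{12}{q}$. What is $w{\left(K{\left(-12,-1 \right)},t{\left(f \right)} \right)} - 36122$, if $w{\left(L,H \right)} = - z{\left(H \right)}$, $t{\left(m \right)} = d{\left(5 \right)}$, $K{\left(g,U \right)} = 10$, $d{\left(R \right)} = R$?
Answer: $- \frac{180578}{5} \approx -36116.0$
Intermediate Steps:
$z{\left(q \right)} = -4 - \frac{12}{q}$
$f = \frac{1}{3} \approx 0.33333$
$t{\left(m \right)} = 5$
$w{\left(L,H \right)} = 4 + \frac{12}{H}$ ($w{\left(L,H \right)} = - (-4 - \frac{12}{H}) = 4 + \frac{12}{H}$)
$w{\left(K{\left(-12,-1 \right)},t{\left(f \right)} \right)} - 36122 = \left(4 + \frac{12}{5}\right) - 36122 = \frac{32}{5} - 36122 = - \frac{180578}{5}$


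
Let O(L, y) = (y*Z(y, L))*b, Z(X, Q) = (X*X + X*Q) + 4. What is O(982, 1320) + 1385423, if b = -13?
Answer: -52141745617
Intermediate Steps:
Z(X, Q) = 4 + X² + Q*X (Z(X, Q) = (X² + Q*X) + 4 = 4 + X² + Q*X)
O(L, y) = -13*y*(4 + y² + L*y) (O(L, y) = (y*(4 + y² + L*y))*(-13) = -13*y*(4 + y² + L*y))
O(982, 1320) + 1385423 = -13*1320*(4 + 1320² + 982*1320) + 1385423 = -13*1320*(4 + 1742400 + 1296240) + 1385423 = -13*1320*3038644 + 1385423 = -52143131040 + 1385423 = -52141745617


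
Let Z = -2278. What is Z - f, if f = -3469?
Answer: 1191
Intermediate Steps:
Z - f = -2278 - 1*(-3469) = -2278 + 3469 = 1191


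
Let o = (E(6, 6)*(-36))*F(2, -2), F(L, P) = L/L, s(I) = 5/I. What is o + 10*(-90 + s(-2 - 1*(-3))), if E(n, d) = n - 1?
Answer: -1030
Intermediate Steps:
E(n, d) = -1 + n
F(L, P) = 1
o = -180 (o = ((-1 + 6)*(-36))*1 = (5*(-36))*1 = -180*1 = -180)
o + 10*(-90 + s(-2 - 1*(-3))) = -180 + 10*(-90 + 5/(-2 - 1*(-3))) = -180 + 10*(-90 + 5/(-2 + 3)) = -180 + 10*(-90 + 5/1) = -180 + 10*(-90 + 5*1) = -180 + 10*(-90 + 5) = -180 + 10*(-85) = -180 - 850 = -1030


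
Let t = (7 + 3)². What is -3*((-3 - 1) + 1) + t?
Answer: 109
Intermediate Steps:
t = 100 (t = 10² = 100)
-3*((-3 - 1) + 1) + t = -3*((-3 - 1) + 1) + 100 = -3*(-4 + 1) + 100 = -3*(-3) + 100 = 9 + 100 = 109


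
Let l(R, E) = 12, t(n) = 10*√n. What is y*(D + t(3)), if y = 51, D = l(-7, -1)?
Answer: 612 + 510*√3 ≈ 1495.3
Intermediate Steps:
D = 12
y*(D + t(3)) = 51*(12 + 10*√3) = 612 + 510*√3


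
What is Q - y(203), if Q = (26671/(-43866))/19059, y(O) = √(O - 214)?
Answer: -26671/836042094 - I*√11 ≈ -3.1902e-5 - 3.3166*I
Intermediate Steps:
y(O) = √(-214 + O)
Q = -26671/836042094 (Q = (26671*(-1/43866))*(1/19059) = -26671/43866*1/19059 = -26671/836042094 ≈ -3.1902e-5)
Q - y(203) = -26671/836042094 - √(-214 + 203) = -26671/836042094 - √(-11) = -26671/836042094 - I*√11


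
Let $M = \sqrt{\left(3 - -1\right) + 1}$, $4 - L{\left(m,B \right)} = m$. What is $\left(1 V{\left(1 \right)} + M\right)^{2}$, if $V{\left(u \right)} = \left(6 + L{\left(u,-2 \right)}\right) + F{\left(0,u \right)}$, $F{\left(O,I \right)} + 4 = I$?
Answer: $\left(6 + \sqrt{5}\right)^{2} \approx 67.833$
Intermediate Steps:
$L{\left(m,B \right)} = 4 - m$
$F{\left(O,I \right)} = -4 + I$
$M = \sqrt{5}$ ($M = \sqrt{\left(3 + 1\right) + 1} = \sqrt{4 + 1} = \sqrt{5} \approx 2.2361$)
$V{\left(u \right)} = 6$ ($V{\left(u \right)} = \left(6 - \left(-4 + u\right)\right) + \left(-4 + u\right) = \left(10 - u\right) + \left(-4 + u\right) = 6$)
$\left(1 V{\left(1 \right)} + M\right)^{2} = \left(1 \cdot 6 + \sqrt{5}\right)^{2} = \left(6 + \sqrt{5}\right)^{2}$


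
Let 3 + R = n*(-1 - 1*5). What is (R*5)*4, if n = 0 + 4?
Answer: -540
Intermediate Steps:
n = 4
R = -27 (R = -3 + 4*(-1 - 1*5) = -3 + 4*(-1 - 5) = -3 + 4*(-6) = -3 - 24 = -27)
(R*5)*4 = -27*5*4 = -135*4 = -540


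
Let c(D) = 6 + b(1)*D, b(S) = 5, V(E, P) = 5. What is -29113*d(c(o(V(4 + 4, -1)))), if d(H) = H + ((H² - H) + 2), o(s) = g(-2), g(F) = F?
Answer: -524034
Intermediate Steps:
o(s) = -2
c(D) = 6 + 5*D
d(H) = 2 + H² (d(H) = H + (2 + H² - H) = 2 + H²)
-29113*d(c(o(V(4 + 4, -1)))) = -29113*(2 + (6 + 5*(-2))²) = -29113*(2 + (6 - 10)²) = -29113*(2 + (-4)²) = -29113*(2 + 16) = -29113*18 = -524034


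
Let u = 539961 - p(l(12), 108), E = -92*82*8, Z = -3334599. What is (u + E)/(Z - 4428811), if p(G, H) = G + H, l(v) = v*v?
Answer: -479357/7763410 ≈ -0.061746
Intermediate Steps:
l(v) = v²
E = -60352 (E = -7544*8 = -60352)
u = 539709 (u = 539961 - (12² + 108) = 539961 - (144 + 108) = 539961 - 1*252 = 539961 - 252 = 539709)
(u + E)/(Z - 4428811) = (539709 - 60352)/(-3334599 - 4428811) = 479357/(-7763410) = 479357*(-1/7763410) = -479357/7763410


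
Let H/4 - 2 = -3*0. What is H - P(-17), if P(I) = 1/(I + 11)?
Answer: 49/6 ≈ 8.1667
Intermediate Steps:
H = 8 (H = 8 + 4*(-3*0) = 8 + 4*0 = 8 + 0 = 8)
P(I) = 1/(11 + I)
H - P(-17) = 8 - 1/(11 - 17) = 8 - 1/(-6) = 8 - 1*(-⅙) = 8 + ⅙ = 49/6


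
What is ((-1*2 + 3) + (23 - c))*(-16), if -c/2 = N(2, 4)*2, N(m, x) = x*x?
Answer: -1408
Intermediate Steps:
N(m, x) = x**2
c = -64 (c = -2*4**2*2 = -32*2 = -2*32 = -64)
((-1*2 + 3) + (23 - c))*(-16) = ((-1*2 + 3) + (23 - 1*(-64)))*(-16) = ((-2 + 3) + (23 + 64))*(-16) = (1 + 87)*(-16) = 88*(-16) = -1408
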